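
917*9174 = 8412558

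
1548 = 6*258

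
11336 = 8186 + 3150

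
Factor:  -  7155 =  - 3^3*5^1*53^1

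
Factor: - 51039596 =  - 2^2*1579^1*8081^1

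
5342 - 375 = 4967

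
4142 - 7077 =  - 2935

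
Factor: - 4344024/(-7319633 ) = 2^3*3^1*181001^1 * 7319633^( - 1) 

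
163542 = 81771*2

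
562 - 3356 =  - 2794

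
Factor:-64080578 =  -  2^1*19^1*43^1 * 39217^1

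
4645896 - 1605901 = 3039995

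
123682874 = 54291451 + 69391423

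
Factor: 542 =2^1*271^1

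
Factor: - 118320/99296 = -255/214 = - 2^(-1)*3^1*5^1*17^1*107^( - 1) 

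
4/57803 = 4/57803= 0.00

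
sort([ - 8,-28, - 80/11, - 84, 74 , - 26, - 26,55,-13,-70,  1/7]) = [ -84, - 70,- 28, - 26, - 26,- 13, - 8, - 80/11,1/7,  55, 74]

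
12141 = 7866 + 4275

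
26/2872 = 13/1436 = 0.01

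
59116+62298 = 121414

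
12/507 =4/169 = 0.02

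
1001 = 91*11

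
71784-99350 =- 27566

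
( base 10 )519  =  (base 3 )201020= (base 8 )1007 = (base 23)md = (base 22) 11d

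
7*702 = 4914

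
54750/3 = 18250 = 18250.00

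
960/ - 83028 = -1 + 6839/6919=- 0.01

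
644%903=644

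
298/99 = 3 +1/99 = 3.01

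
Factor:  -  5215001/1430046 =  - 2^(-1)*3^( - 2)*11^1*53^ ( - 1 )*127^1*1499^( - 1)*3733^1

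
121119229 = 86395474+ 34723755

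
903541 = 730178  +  173363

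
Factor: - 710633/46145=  - 77/5 = - 5^( - 1) * 7^1 * 11^1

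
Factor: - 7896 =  - 2^3*3^1*7^1*47^1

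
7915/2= 3957 + 1/2 = 3957.50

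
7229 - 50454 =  -43225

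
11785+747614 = 759399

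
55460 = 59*940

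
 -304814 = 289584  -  594398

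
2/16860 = 1/8430 = 0.00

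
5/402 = 5/402= 0.01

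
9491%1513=413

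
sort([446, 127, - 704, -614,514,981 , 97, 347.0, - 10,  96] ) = [-704, - 614, - 10, 96,97,127,347.0,446,  514,981 ]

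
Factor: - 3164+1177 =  - 1987 = -1987^1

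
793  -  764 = 29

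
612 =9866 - 9254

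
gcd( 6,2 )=2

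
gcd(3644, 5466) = 1822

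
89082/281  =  317 + 5/281 = 317.02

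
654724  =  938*698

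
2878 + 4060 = 6938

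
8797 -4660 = 4137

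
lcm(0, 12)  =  0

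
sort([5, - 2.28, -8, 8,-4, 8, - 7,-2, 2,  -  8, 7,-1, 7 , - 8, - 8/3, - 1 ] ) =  [ - 8, - 8, - 8, - 7, - 4, - 8/3,-2.28, - 2, - 1, - 1,2 , 5, 7,7, 8, 8 ] 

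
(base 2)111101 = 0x3d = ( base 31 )1U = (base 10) 61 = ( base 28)25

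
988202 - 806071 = 182131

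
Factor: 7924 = 2^2*7^1*283^1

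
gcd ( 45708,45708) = 45708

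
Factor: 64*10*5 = 3200= 2^7*5^2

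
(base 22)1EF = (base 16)327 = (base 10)807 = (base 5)11212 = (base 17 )2d8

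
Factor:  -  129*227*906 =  - 2^1*3^2*43^1*151^1* 227^1 = -  26530398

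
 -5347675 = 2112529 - 7460204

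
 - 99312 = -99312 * 1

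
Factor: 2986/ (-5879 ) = -2^1* 1493^1*5879^(-1 ) 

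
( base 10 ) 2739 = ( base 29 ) 37d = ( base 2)101010110011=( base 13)1329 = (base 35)289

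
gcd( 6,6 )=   6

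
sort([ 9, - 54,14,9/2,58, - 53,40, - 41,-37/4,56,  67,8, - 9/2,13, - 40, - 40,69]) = [ - 54,-53,-41, - 40, - 40,  -  37/4,-9/2 , 9/2,8, 9,13,14,40,56, 58, 67, 69]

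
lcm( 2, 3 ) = 6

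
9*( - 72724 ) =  - 654516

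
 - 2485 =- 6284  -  -3799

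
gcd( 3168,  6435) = 99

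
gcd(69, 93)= 3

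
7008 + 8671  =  15679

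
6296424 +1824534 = 8120958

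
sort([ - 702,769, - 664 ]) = [ -702, - 664, 769 ]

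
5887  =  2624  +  3263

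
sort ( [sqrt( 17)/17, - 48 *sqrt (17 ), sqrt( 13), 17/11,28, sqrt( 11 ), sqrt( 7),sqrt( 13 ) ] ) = [ - 48*sqrt(17),sqrt( 17)/17, 17/11,sqrt(7), sqrt(11), sqrt(13 ), sqrt(13), 28 ] 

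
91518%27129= 10131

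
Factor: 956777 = 17^1*23^1*2447^1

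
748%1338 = 748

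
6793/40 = 169 +33/40 = 169.82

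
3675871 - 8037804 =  - 4361933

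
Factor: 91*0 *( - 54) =0^1  =  0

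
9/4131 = 1/459 = 0.00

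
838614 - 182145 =656469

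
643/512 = 1+131/512 = 1.26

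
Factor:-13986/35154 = - 37/93 = - 3^( - 1 )*31^ (-1 )*37^1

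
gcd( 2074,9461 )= 1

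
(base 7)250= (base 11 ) 111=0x85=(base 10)133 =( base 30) 4d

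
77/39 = 77/39 =1.97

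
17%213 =17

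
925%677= 248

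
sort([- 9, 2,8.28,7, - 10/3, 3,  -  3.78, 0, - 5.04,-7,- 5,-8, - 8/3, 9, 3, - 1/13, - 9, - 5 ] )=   [-9, - 9, - 8 ,- 7, - 5.04,-5, - 5, - 3.78,-10/3,- 8/3, - 1/13, 0, 2, 3, 3, 7,8.28,9]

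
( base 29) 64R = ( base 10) 5189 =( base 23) 9IE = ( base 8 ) 12105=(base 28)6h9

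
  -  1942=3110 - 5052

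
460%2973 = 460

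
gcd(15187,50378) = 1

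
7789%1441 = 584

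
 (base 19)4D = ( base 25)3e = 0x59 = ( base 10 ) 89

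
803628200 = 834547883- 30919683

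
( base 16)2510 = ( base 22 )JD6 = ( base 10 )9488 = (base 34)872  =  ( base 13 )441B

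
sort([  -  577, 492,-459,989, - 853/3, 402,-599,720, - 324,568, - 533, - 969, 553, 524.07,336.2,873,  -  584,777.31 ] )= [ - 969, - 599, - 584,  -  577, - 533, - 459,  -  324 ,-853/3,336.2,402,492,524.07,553 , 568 , 720,777.31,873 , 989]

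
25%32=25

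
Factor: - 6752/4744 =-844/593 =- 2^2*211^1*593^( - 1)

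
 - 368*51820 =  - 19069760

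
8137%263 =247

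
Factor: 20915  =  5^1*47^1*89^1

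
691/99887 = 691/99887 = 0.01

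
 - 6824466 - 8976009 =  - 15800475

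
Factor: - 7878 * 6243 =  - 49182354 =- 2^1*3^2*13^1 * 101^1*2081^1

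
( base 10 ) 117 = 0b1110101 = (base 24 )4l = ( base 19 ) 63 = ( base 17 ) 6f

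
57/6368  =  57/6368 = 0.01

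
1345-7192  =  -5847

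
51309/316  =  162 + 117/316=162.37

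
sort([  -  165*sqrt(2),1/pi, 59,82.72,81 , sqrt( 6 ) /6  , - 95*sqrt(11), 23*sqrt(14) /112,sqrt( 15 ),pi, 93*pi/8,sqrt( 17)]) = [ - 95*sqrt(11 ), - 165*sqrt(2 ),1/pi, sqrt( 6)/6,23*sqrt( 14 )/112,pi , sqrt(15),sqrt(17 ),93 * pi/8, 59,81,82.72] 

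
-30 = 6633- 6663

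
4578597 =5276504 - 697907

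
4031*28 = 112868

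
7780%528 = 388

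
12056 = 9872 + 2184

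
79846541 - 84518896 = - 4672355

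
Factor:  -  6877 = -13^1*23^2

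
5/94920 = 1/18984  =  0.00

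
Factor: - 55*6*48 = -15840=   - 2^5 * 3^2*5^1*11^1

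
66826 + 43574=110400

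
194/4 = 48 + 1/2 = 48.50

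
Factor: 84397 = 37^1*2281^1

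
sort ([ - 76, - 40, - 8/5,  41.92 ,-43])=[ - 76 , - 43, - 40,  -  8/5,41.92]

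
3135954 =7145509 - 4009555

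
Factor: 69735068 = 2^2*13^1*53^1*25303^1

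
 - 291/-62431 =291/62431 = 0.00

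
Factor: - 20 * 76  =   - 2^4*5^1*19^1 = - 1520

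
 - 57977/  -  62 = 935+7/62 = 935.11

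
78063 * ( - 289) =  - 22560207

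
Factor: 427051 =509^1*839^1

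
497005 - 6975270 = - 6478265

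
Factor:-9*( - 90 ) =810 = 2^1*3^4*5^1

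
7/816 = 7/816 = 0.01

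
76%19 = 0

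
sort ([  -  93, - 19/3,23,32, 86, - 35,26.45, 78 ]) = [ - 93, - 35, - 19/3, 23,  26.45,32,  78,  86]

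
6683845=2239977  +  4443868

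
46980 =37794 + 9186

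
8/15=8/15  =  0.53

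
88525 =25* 3541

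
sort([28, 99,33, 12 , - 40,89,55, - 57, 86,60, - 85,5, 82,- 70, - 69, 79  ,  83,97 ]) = [ - 85, - 70, - 69,- 57,-40, 5,12, 28, 33,  55,60, 79, 82, 83, 86, 89, 97, 99]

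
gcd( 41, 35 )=1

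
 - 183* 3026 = -553758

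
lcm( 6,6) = 6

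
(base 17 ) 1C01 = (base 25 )DA7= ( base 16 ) 20be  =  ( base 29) 9s1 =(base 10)8382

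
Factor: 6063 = 3^1*43^1*47^1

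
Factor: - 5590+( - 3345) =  - 8935 = - 5^1*1787^1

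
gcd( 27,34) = 1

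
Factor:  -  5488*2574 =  - 2^5 * 3^2 *7^3*11^1 *13^1 = -  14126112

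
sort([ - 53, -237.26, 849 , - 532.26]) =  [ - 532.26, - 237.26, - 53,849] 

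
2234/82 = 27 + 10/41=27.24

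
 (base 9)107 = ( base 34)2K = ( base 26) 3A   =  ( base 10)88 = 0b1011000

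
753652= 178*4234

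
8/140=2/35  =  0.06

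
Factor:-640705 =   -  5^1*13^1*9857^1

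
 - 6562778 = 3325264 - 9888042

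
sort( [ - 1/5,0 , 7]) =[ - 1/5,0  ,  7 ] 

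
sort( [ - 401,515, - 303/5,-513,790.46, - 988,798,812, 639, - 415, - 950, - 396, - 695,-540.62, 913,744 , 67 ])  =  [-988, - 950,  -  695, - 540.62,-513, - 415, -401, - 396,-303/5,67,515,639, 744, 790.46,798,  812,913 ] 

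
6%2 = 0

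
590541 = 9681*61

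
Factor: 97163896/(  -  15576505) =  - 2^3*5^(-1) *7^(  -  1)*17^( - 1)*47^( - 1)*557^ (-1 )*941^1*12907^1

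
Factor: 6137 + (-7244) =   -  3^3*41^1 = - 1107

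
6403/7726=6403/7726 = 0.83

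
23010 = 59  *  390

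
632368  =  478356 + 154012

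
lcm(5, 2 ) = 10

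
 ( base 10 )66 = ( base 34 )1W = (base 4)1002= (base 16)42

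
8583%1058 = 119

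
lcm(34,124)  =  2108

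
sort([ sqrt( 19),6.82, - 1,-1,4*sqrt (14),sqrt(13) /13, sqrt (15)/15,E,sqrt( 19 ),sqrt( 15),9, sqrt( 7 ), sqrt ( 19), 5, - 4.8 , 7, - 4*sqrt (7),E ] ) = [ - 4*sqrt (7),-4.8, - 1 , - 1,sqrt (15)/15,sqrt(13) /13,sqrt(7),E,E,  sqrt(15 ), sqrt ( 19 ), sqrt(  19 ),sqrt (19) , 5 , 6.82, 7,9,4*sqrt( 14)]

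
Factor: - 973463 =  - 41^1*23743^1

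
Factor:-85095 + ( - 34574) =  - 11^2*23^1*43^1 = - 119669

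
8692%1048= 308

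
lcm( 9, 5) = 45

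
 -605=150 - 755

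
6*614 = 3684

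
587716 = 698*842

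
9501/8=9501/8  =  1187.62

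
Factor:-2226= - 2^1*3^1*7^1*53^1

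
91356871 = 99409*919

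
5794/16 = 362+1/8 = 362.12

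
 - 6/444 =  - 1 + 73/74 = - 0.01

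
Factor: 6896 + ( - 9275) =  - 2379 = -3^1 * 13^1 * 61^1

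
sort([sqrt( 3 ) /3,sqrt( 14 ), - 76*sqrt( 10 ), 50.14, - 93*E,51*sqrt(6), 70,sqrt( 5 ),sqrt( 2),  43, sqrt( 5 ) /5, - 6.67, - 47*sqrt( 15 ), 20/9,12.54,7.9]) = [ - 93*E , - 76*sqrt( 10 ), - 47*sqrt( 15 ), - 6.67,sqrt( 5)/5, sqrt( 3)/3, sqrt (2), 20/9,sqrt( 5 ), sqrt(14),7.9 , 12.54, 43,50.14,  70 , 51  *  sqrt(6) ] 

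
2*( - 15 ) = -30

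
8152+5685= 13837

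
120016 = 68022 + 51994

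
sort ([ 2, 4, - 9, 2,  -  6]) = [ - 9, - 6,2,2,4]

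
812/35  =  23+1/5  =  23.20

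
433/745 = 433/745 = 0.58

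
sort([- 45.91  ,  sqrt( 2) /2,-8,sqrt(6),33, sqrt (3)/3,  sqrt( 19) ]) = [ - 45.91, - 8, sqrt( 3)/3, sqrt( 2)/2,sqrt( 6), sqrt( 19 ),33 ] 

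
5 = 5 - 0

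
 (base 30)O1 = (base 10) 721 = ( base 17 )287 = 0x2d1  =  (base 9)881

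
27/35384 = 27/35384 = 0.00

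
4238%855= 818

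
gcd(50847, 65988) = 3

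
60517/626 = 96 + 421/626 = 96.67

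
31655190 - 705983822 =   -  674328632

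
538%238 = 62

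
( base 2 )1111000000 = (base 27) 18f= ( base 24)1g0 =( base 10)960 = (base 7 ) 2541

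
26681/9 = 26681/9 = 2964.56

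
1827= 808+1019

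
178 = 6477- 6299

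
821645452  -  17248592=804396860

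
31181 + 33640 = 64821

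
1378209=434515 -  - 943694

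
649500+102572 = 752072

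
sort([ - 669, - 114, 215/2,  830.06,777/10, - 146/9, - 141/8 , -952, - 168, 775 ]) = [ - 952, - 669, - 168,  -  114, - 141/8, - 146/9, 777/10, 215/2, 775, 830.06]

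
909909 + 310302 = 1220211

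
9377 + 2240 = 11617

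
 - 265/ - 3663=265/3663=0.07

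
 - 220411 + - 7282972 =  - 7503383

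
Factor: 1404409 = 37^1*37957^1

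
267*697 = 186099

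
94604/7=94604/7=13514.86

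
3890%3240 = 650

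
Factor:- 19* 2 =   -  2^1*19^1 =-38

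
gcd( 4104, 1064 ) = 152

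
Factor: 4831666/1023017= 2^1*7^1* 19^(  -  1) * 23^(  -  1 )*563^1*613^1*2341^ ( - 1)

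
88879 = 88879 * 1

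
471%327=144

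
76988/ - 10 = -38494/5= -7698.80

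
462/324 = 1 + 23/54 = 1.43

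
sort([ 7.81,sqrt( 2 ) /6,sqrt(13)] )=[sqrt( 2) /6,sqrt( 13),7.81]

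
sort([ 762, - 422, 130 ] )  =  [- 422, 130,762]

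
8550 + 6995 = 15545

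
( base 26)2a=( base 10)62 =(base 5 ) 222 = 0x3e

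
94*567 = 53298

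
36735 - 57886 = -21151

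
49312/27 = 1826 + 10/27 = 1826.37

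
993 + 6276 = 7269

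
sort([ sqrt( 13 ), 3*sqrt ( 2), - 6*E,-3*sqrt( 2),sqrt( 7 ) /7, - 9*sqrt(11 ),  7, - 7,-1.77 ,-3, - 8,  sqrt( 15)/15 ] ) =[ - 9 * sqrt(11 ), - 6*E,- 8,  -  7,-3*sqrt(2 ),- 3, - 1.77,sqrt( 15)/15,sqrt( 7)/7,sqrt( 13 ),  3 * sqrt(2 ),7]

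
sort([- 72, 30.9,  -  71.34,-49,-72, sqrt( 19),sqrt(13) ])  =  [-72, - 72 , - 71.34, - 49, sqrt ( 13),sqrt( 19 ), 30.9 ] 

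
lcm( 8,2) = 8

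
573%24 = 21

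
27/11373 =9/3791 = 0.00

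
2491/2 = 2491/2  =  1245.50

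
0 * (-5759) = 0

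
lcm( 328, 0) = 0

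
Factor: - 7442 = - 2^1*61^2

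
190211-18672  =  171539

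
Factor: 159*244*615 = 23859540 = 2^2*3^2*5^1*41^1 * 53^1*61^1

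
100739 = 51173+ 49566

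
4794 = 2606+2188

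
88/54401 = 88/54401 = 0.00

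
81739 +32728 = 114467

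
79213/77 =79213/77 = 1028.74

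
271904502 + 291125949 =563030451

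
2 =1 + 1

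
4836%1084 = 500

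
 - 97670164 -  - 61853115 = -35817049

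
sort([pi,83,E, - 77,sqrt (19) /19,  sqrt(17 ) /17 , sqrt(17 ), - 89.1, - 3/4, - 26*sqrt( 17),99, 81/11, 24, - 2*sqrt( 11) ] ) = [  -  26*sqrt( 17 ), - 89.1,-77, - 2*sqrt(11 ) , - 3/4,  sqrt( 19 ) /19,  sqrt(17)/17, E , pi , sqrt (17 ),81/11, 24,83, 99]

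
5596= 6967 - 1371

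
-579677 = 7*(- 82811)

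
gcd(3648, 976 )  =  16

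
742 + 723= 1465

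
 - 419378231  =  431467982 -850846213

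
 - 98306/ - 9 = 98306/9  =  10922.89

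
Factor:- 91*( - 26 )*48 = 2^5*3^1 * 7^1*13^2  =  113568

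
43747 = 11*3977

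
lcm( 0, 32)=0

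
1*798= 798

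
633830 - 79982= 553848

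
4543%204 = 55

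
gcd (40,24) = 8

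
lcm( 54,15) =270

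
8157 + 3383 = 11540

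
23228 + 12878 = 36106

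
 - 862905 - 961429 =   -  1824334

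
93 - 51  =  42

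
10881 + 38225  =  49106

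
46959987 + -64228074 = - 17268087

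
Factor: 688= 2^4*43^1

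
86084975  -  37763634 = 48321341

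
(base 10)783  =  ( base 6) 3343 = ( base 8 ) 1417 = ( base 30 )Q3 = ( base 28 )RR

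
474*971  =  460254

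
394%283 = 111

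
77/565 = 77/565 = 0.14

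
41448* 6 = 248688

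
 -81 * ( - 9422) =763182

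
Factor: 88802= 2^1*7^1*6343^1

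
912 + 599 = 1511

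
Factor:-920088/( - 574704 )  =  2^( - 1)*307^( - 1 ) * 983^1 = 983/614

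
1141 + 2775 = 3916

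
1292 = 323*4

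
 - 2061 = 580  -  2641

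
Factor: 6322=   2^1*29^1*109^1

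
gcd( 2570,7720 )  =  10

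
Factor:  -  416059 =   -  7^3*1213^1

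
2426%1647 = 779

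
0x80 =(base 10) 128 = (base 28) 4g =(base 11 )107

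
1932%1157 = 775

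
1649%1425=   224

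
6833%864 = 785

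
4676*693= 3240468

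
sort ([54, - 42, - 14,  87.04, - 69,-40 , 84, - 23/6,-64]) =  [ - 69,- 64, - 42,-40,-14, - 23/6,54,84, 87.04]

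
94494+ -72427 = 22067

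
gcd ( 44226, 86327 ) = 1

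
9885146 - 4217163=5667983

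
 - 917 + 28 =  - 889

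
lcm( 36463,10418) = 72926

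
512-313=199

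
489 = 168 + 321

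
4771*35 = 166985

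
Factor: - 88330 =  - 2^1*5^1*11^2*73^1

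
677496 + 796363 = 1473859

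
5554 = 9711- 4157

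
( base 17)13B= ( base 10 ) 351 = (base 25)e1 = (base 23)F6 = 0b101011111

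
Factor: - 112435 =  - 5^1*113^1*199^1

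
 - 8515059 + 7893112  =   - 621947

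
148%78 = 70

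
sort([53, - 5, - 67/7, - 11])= [ - 11, - 67/7,  -  5,53]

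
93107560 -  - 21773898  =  114881458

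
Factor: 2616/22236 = 2/17 = 2^1*17^(-1)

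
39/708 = 13/236 = 0.06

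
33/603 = 11/201 = 0.05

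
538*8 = 4304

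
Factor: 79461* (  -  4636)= - 368381196 = - 2^2*3^6*19^1*61^1*109^1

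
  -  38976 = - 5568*7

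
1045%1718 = 1045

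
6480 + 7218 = 13698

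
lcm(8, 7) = 56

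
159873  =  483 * 331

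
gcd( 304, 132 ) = 4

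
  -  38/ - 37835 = 38/37835 = 0.00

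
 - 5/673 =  - 1 + 668/673 = -0.01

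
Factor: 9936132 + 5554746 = 2^1 *3^1*13^2* 15277^1 = 15490878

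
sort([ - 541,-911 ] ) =[ - 911,  -  541]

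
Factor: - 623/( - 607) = 7^1*89^1*607^( - 1)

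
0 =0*1476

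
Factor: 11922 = 2^1*3^1*1987^1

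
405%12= 9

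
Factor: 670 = 2^1*5^1*67^1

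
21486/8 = 10743/4 = 2685.75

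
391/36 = 10+31/36 = 10.86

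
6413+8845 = 15258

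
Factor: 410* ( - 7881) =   -  2^1*3^1*5^1 * 37^1*41^1*71^1=- 3231210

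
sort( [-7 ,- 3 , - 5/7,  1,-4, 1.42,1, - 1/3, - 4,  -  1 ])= [ - 7, - 4, - 4, -3, - 1,-5/7, - 1/3,1 , 1 , 1.42 ]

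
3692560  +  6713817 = 10406377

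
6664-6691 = -27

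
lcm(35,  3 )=105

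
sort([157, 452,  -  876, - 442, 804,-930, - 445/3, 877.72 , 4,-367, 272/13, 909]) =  [ - 930 , - 876, - 442, - 367, - 445/3,4, 272/13, 157, 452,804, 877.72,  909]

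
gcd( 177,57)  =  3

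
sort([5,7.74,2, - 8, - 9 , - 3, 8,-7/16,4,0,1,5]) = [ - 9 ,-8, - 3, - 7/16,0 , 1,2,4,5,  5,7.74, 8 ]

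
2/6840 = 1/3420 =0.00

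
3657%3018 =639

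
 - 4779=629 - 5408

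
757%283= 191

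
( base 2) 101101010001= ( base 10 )2897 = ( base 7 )11306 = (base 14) 10ad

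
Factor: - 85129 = -11^1 * 71^1*109^1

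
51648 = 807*64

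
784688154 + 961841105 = 1746529259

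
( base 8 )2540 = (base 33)18n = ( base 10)1376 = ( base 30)1fq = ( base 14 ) 704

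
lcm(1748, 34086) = 68172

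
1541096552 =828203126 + 712893426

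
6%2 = 0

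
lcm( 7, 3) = 21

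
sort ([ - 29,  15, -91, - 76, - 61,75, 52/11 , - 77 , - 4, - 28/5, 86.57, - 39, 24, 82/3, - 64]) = [ - 91,-77 , - 76, - 64, - 61,-39 , - 29, - 28/5, - 4, 52/11, 15, 24 , 82/3,75,  86.57 ] 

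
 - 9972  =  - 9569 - 403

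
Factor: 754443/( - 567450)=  - 83827/63050 = - 2^( -1)*5^(  -  2 ) * 13^( - 1 )*17^1 * 97^(-1)*4931^1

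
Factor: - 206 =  - 2^1  *  103^1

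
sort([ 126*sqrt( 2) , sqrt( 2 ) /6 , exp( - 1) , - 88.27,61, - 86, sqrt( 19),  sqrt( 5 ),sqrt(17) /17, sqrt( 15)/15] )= [ - 88.27, - 86, sqrt(2 ) /6,sqrt(17 ) /17,sqrt ( 15 ) /15,exp(  -  1 ), sqrt( 5),sqrt( 19 ) , 61,126*sqrt(2) ]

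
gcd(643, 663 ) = 1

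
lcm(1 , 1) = 1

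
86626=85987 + 639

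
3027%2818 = 209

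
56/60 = 14/15= 0.93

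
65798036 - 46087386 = 19710650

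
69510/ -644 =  - 108  +  3/46=- 107.93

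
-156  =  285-441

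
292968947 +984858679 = 1277827626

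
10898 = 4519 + 6379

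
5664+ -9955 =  - 4291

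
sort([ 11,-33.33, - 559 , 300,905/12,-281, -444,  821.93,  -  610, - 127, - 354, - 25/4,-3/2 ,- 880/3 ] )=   [-610,  -  559,-444,-354 , -880/3,-281 ,-127,-33.33,-25/4, - 3/2 , 11, 905/12,300,  821.93 ] 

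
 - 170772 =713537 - 884309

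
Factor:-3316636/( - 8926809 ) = 2^2*3^(-1 ) * 29^( - 1) * 102607^( - 1 )*829159^1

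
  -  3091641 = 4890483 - 7982124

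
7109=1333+5776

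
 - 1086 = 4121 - 5207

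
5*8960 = 44800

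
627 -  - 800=1427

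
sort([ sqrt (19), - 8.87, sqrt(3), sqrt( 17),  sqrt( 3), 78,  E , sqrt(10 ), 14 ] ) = [  -  8.87, sqrt( 3 ),sqrt( 3), E, sqrt( 10),sqrt( 17 ),sqrt( 19 ),14, 78 ] 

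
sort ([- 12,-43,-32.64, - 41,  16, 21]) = [-43,-41, - 32.64, - 12, 16,21]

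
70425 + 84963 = 155388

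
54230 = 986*55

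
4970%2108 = 754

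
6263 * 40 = 250520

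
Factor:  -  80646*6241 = - 503311686= - 2^1*3^1*79^2*13441^1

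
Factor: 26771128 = 2^3*37^1*149^1*607^1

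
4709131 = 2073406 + 2635725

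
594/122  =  297/61 = 4.87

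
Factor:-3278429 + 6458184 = 3179755=5^1*41^1*15511^1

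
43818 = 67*654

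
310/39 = 7 + 37/39 =7.95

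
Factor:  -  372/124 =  - 3^1 = - 3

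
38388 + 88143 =126531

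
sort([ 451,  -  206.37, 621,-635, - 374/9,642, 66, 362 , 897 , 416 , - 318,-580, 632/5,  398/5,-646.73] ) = [  -  646.73, - 635, - 580,  -  318, - 206.37, -374/9,66, 398/5,  632/5, 362,416,451,621,642,897 ] 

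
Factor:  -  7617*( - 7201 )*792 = 2^3*3^3*11^1*19^1*379^1*2539^1= 43441213464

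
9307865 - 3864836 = 5443029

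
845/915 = 169/183=0.92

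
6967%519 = 220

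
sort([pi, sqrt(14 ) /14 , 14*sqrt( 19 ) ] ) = [sqrt(14 )/14,pi, 14*sqrt( 19 )] 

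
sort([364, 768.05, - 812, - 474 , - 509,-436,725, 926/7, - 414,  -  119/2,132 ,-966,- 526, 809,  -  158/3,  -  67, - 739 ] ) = [ - 966,-812, - 739, - 526, - 509, -474, - 436 , - 414,  -  67 ,-119/2,-158/3,132,926/7, 364,725,768.05, 809]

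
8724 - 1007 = 7717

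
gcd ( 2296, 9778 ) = 2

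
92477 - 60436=32041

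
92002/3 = 30667 + 1/3 = 30667.33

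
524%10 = 4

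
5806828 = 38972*149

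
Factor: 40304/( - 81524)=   -  44/89 = - 2^2*11^1*89^(-1)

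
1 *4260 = 4260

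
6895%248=199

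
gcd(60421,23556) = 1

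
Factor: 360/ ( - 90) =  - 4 = - 2^2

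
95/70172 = 95/70172= 0.00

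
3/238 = 3/238 = 0.01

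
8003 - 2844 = 5159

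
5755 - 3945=1810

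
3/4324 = 3/4324 = 0.00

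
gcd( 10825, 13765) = 5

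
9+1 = 10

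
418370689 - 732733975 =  - 314363286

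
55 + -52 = 3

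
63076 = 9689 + 53387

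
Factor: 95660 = 2^2  *  5^1 * 4783^1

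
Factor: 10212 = 2^2*3^1*23^1*37^1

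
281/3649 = 281/3649 = 0.08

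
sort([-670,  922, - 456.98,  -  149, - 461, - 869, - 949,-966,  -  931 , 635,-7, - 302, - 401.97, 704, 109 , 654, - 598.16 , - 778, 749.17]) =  [ - 966 , - 949, - 931, - 869, - 778, - 670, - 598.16, - 461, -456.98, - 401.97, - 302,  -  149, - 7,  109 , 635,  654,704,749.17,922 ]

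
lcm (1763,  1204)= 49364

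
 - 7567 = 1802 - 9369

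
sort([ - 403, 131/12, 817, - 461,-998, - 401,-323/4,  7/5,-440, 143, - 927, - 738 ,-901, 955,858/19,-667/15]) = [  -  998, - 927, - 901, - 738, - 461, - 440,-403, - 401,  -  323/4, - 667/15  ,  7/5, 131/12, 858/19,143, 817,  955] 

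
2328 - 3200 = - 872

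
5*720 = 3600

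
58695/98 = 8385/14 = 598.93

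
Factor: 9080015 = 5^1*7^1*259429^1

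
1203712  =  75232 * 16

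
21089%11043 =10046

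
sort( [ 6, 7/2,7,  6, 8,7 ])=[7/2,6,6, 7, 7,8] 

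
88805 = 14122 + 74683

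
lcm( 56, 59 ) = 3304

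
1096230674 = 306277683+789952991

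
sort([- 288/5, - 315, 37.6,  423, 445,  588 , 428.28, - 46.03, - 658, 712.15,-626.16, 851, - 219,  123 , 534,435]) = [ - 658, - 626.16, - 315 ,-219, - 288/5, - 46.03,  37.6,  123, 423,428.28, 435,445, 534, 588,712.15,851]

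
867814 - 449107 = 418707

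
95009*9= 855081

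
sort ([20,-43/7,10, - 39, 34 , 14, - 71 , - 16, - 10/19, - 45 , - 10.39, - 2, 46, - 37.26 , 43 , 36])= [ - 71, - 45, - 39 , - 37.26,-16, - 10.39,-43/7, - 2,  -  10/19 , 10,14, 20,34, 36,  43,46]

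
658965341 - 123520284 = 535445057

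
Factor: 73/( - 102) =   -  2^(  -  1) * 3^ ( - 1)*17^ ( - 1) * 73^1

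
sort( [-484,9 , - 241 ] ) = [ - 484, - 241,  9]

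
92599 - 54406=38193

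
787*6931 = 5454697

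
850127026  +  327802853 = 1177929879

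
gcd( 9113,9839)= 1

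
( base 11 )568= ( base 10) 679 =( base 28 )o7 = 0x2a7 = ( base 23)16c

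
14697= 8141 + 6556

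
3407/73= 46 + 49/73= 46.67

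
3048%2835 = 213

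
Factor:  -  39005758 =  - 2^1 * 11^1*1772989^1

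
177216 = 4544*39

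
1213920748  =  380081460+833839288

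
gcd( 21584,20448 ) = 1136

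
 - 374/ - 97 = 3+ 83/97=3.86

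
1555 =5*311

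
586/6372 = 293/3186 = 0.09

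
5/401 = 5/401 =0.01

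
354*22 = 7788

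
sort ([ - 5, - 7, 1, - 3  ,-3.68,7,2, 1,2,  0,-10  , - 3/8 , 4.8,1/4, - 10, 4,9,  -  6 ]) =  [ - 10, - 10, - 7, - 6, - 5,-3.68, - 3, - 3/8,0,1/4,1,1,  2, 2,4,4.8 , 7, 9]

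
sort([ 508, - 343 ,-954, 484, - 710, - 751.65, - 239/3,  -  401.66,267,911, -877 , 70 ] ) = [ - 954,  -  877, - 751.65, - 710, - 401.66 ,  -  343, - 239/3,70,267,484 , 508, 911 ] 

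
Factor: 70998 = 2^1*3^1*11833^1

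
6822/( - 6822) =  - 1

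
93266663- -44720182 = 137986845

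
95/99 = 95/99 = 0.96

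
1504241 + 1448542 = 2952783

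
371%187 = 184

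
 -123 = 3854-3977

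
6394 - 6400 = - 6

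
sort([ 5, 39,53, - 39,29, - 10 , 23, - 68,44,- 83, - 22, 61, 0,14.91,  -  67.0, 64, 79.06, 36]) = [ - 83, - 68, - 67.0, - 39,- 22,- 10, 0 , 5,  14.91,23, 29, 36 , 39, 44,53,61,  64,79.06 ] 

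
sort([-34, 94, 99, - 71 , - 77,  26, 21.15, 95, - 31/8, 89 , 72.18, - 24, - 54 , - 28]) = [-77, - 71,  -  54, - 34, - 28, - 24, - 31/8,  21.15, 26,  72.18, 89, 94, 95,99] 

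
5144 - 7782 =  - 2638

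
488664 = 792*617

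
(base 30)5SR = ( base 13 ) 259B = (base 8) 12367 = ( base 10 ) 5367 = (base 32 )57n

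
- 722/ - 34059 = 722/34059= 0.02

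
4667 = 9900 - 5233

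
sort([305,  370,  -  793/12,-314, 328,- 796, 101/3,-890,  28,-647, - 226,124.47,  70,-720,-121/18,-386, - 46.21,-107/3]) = [ - 890, - 796,-720, - 647 , - 386,-314, - 226,-793/12, - 46.21,- 107/3 ,-121/18,28, 101/3 , 70, 124.47,305 , 328,370 ] 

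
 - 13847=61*(-227 )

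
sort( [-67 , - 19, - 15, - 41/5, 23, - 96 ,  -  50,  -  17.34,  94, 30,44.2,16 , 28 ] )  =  [-96 , - 67 , - 50, - 19, - 17.34, - 15, - 41/5,16  ,  23, 28, 30, 44.2, 94] 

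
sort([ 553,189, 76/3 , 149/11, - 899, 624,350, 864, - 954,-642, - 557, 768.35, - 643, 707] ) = [ - 954,  -  899, - 643, - 642, - 557, 149/11,76/3,189, 350, 553, 624, 707, 768.35 , 864]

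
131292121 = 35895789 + 95396332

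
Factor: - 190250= - 2^1*5^3*761^1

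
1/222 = 1/222= 0.00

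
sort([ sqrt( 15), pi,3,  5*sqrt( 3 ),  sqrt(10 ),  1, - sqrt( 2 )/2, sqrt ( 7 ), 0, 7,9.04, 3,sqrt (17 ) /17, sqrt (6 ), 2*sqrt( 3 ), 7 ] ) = [-sqrt( 2)/2, 0,  sqrt ( 17 ) /17,  1,sqrt(6 ),sqrt( 7 ), 3, 3,pi,sqrt(10), 2*sqrt (3 ),sqrt( 15 ), 7 , 7,5*sqrt( 3), 9.04]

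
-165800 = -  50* 3316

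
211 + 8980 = 9191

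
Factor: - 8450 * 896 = -2^8 * 5^2*7^1 * 13^2 = -7571200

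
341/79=341/79  =  4.32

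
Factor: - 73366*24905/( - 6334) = 5^1*17^1*293^1*3167^( - 1 ) * 36683^1 =913590115/3167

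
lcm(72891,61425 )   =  5466825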